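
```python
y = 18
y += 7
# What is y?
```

Trace:
`y = 18` → y = 18
`y += 7` → y = 25
So y = 25

Answer: 25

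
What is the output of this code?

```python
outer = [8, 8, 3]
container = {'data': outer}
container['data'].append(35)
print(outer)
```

Key concept: dict holds reference to list.
Step by step:
`outer = [8, 8, 3]` → outer = [8, 8, 3]
`container = {'data': outer}` → container = {'data': [8, 8, 3]}
`container['data'].append(35)` → outer = [8, 8, 3, 35]; container = {'data': [8, 8, 3, 35]}
`print(outer)` → prints [8, 8, 3, 35]

Answer: [8, 8, 3, 35]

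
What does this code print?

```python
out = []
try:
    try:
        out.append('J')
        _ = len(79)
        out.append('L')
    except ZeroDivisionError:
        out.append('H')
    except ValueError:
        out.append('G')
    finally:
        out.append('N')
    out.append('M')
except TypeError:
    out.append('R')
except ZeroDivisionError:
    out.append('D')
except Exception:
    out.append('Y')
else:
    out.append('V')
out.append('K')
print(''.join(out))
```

Execution trace: 'J' (inner try body) → 'N' (inner finally) → 'R' (except TypeError) → 'K' (after the try/except). Output: JNRK

Answer: JNRK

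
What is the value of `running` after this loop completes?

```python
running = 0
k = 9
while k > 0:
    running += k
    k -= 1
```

Sum 9 down to 1
`running` takes the values: 0 → 9 → 17 → 24 → 30 → 35 → 39 → 42 → 44 → 45

Answer: 45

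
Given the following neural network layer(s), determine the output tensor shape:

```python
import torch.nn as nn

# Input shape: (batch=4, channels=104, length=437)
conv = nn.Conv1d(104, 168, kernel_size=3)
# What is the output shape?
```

Input: (4, 104, 437) -> Output: (4, 168, 435)

Answer: (4, 168, 435)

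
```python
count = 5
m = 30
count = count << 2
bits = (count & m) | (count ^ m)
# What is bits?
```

Trace:
`count = 5` → count = 5
`m = 30` → m = 30
`count = count << 2` → count = 20
`bits = (count & m) | (count ^ m)` → bits = 30
So bits = 30

Answer: 30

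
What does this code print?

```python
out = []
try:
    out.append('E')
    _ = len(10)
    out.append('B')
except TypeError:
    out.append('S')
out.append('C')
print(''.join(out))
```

Execution trace: 'E' (try body) → 'S' (except TypeError) → 'C' (after the try/except). Output: ESC

Answer: ESC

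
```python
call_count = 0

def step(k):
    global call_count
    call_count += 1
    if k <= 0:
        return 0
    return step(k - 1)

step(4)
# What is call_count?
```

Linear recursion stepping by 1: 5 calls from k=4 down to ≤0.

Answer: 5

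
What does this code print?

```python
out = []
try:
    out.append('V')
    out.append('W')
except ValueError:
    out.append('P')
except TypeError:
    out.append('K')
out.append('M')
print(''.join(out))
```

Execution trace: 'V' (try body) → 'W' (try body, no exception) → 'M' (after the try/except). Output: VWM

Answer: VWM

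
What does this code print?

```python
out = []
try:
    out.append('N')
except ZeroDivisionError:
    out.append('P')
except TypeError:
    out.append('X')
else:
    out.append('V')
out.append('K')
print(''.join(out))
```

Execution trace: 'N' (try body, no exception) → 'V' (else) → 'K' (after the try/except). Output: NVK

Answer: NVK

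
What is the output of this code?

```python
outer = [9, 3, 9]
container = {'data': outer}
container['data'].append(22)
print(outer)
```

Key concept: dict holds reference to list.
Step by step:
`outer = [9, 3, 9]` → outer = [9, 3, 9]
`container = {'data': outer}` → container = {'data': [9, 3, 9]}
`container['data'].append(22)` → outer = [9, 3, 9, 22]; container = {'data': [9, 3, 9, 22]}
`print(outer)` → prints [9, 3, 9, 22]

Answer: [9, 3, 9, 22]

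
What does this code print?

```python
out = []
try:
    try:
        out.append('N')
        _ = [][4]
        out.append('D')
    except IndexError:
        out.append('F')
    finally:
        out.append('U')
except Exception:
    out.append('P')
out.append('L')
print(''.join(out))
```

Execution trace: 'N' (inner try body) → 'F' (inner except IndexError) → 'U' (inner finally) → 'L' (after the try/except). Output: NFUL

Answer: NFUL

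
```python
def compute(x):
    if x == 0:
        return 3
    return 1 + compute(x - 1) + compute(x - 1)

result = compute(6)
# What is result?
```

compute(x) = 1 + 2·compute(x-1), compute(0)=3. Closed form: (3+1)·2^6 - 1 = 255.

Answer: 255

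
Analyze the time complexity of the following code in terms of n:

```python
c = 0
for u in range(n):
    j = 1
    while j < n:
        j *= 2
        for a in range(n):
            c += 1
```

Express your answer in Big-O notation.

Each loop level contributes: n × log n × n. Multiplying the contributions gives O(n^2 log n).

Answer: O(n^2 log n)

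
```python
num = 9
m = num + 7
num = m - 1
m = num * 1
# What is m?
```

Trace:
`num = 9` → num = 9
`m = num + 7` → m = 16
`num = m - 1` → num = 15
`m = num * 1` → m = 15
So m = 15

Answer: 15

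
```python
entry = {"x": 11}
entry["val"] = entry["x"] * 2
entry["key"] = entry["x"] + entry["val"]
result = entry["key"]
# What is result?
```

Trace:
`entry = {"x": 11}` → entry = {'x': 11}
`entry["val"] = entry["x"] * 2` → entry = {'x': 11, 'val': 22}
`entry["key"] = entry["x"] + entry["val"]` → entry = {'x': 11, 'val': 22, 'key': 33}
`result = entry["key"]` → result = 33
So result = 33

Answer: 33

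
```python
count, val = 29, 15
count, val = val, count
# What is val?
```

Trace:
`count, val = 29, 15` → count = 29; val = 15
`count, val = val, count` → count = 15; val = 29
So val = 29

Answer: 29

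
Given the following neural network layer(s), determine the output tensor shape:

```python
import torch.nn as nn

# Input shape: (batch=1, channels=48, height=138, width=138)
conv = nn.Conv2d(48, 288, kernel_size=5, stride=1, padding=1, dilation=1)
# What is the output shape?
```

Input: (1, 48, 138, 138) -> Output: (1, 288, 136, 136)

Answer: (1, 288, 136, 136)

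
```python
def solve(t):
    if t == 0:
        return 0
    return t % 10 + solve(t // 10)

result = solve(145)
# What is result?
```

Sum of digits of 145: 5 + 4 + 1 = 10

Answer: 10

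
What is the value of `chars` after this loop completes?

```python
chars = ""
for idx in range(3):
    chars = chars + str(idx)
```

Concatenate digits 0 to 2
`chars` takes the values: "" → "0" → "01" → "012"

Answer: "012"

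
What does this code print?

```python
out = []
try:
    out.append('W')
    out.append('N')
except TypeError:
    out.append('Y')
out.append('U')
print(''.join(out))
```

Execution trace: 'W' (try body) → 'N' (try body, no exception) → 'U' (after the try/except). Output: WNU

Answer: WNU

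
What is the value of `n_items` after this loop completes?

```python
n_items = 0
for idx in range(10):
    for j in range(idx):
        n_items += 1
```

Triangle number: 0+1+2+...+9
`n_items` takes the values: 0 → 1 → 2 → 3 → 4 → 5 → 6 → 7 → 8 → 9 → 10 → 11 → 12 → 13 → 14 → 15 → 16 → 17 → 18 → 19 → 20 → 21 → 22 → 23 → 24 → 25 → 26 → 27 → 28 → 29 → … → 41 → 42 → 43 → 44 → 45

Answer: 45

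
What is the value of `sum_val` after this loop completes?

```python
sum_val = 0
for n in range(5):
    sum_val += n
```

Sum of 0 to 4 = 10
`sum_val` takes the values: 0 → 1 → 3 → 6 → 10

Answer: 10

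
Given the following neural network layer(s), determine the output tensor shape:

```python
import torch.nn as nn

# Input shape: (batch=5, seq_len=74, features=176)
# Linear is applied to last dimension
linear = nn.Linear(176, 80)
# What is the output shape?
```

Input: (5, 74, 176) -> Output: (5, 74, 80)

Answer: (5, 74, 80)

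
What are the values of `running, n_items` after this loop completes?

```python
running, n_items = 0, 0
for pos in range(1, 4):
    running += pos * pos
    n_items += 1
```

Sum of squares and count
`running, n_items` takes the values: (0, 0) → (1, 0) → (1, 1) → (5, 1) → (5, 2) → (14, 2) → (14, 3)

Answer: 14, 3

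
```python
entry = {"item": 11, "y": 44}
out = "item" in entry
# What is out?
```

Trace:
`entry = {"item": 11, "y": 44}` → entry = {'item': 11, 'y': 44}
`out = "item" in entry` → out = True
So out = True

Answer: True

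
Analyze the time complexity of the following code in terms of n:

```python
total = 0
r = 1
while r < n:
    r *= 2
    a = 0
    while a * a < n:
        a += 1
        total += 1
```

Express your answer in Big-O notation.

Each loop level contributes: log n × √n. Multiplying the contributions gives O(√n log n).

Answer: O(√n log n)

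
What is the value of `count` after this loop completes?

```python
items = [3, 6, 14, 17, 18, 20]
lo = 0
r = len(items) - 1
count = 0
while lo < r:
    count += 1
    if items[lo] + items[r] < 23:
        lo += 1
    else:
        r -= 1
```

Steps to find pair summing to 23
`count` takes the values: 0 → 1 → 2 → 3 → 4 → 5

Answer: 5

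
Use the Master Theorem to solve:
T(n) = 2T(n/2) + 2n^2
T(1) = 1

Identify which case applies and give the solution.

a=2, b=2, f(n)=2n^2. log_2(2) = 1. Since c=2 > 1 and the regularity condition holds (2(n/2)^2 = (2/2^2)n^2 with 2/2^2 < 1), Case 3 applies: T(n) = Θ(f(n)) = O(n^2).

Answer: O(n^2) - Case 3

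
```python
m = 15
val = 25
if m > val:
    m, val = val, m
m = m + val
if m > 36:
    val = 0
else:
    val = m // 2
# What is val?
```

Trace:
`m = 15` → m = 15
`val = 25` → val = 25
`if m > val: ...` → m > val is False → no variable changes
`m = m + val` → m = 40
`if m > 36: ...` → m > 36 is True → val = 0
So val = 0

Answer: 0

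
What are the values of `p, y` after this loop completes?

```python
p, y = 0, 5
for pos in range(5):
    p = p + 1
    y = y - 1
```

p goes 0→5, y goes 5→0
`p, y` takes the values: (0, 5) → (1, 5) → (1, 4) → (2, 4) → (2, 3) → (3, 3) → (3, 2) → (4, 2) → (4, 1) → (5, 1) → (5, 0)

Answer: 5, 0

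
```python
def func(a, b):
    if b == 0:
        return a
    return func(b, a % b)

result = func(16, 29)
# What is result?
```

func(16, 29) -> func(29, 16) -> func(16, 13) -> func(13, 3) -> func(3, 1) -> func(1, 0) -> 1

Answer: 1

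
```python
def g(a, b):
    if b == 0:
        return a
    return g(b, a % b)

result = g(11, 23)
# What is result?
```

g(11, 23) -> g(23, 11) -> g(11, 1) -> g(1, 0) -> 1

Answer: 1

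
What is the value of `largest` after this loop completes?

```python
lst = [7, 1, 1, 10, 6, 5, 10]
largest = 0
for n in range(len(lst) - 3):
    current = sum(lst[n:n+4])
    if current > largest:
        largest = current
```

Max sum of 4-element window in [7, 1, 1, 10, 6, 5, 10]
`largest` takes the values: 0 → 19 → 22 → 31

Answer: 31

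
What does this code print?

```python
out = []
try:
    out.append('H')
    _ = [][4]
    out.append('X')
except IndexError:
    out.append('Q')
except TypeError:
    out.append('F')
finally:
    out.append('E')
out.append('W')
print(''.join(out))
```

Execution trace: 'H' (try body) → 'Q' (except IndexError) → 'E' (finally) → 'W' (after the try/except). Output: HQEW

Answer: HQEW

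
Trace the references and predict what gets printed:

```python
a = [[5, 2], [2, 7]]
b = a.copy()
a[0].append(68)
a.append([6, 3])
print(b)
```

Key concept: shallow copy with nested lists.
Step by step:
`a = [[5, 2], [2, 7]]` → a = [[5, 2], [2, 7]]
`b = a.copy()` → b = [[5, 2], [2, 7]]
`a[0].append(68)` → a = [[5, 2, 68], [2, 7]]; b = [[5, 2, 68], [2, 7]]
`a.append([6, 3])` → a = [[5, 2, 68], [2, 7], [6, 3]]
`print(b)` → prints [[5, 2, 68], [2, 7]]

Answer: [[5, 2, 68], [2, 7]]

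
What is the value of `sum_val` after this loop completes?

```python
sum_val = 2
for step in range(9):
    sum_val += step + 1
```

Start at 2, add 1 to 9 = 47
`sum_val` takes the values: 2 → 3 → 5 → 8 → 12 → 17 → 23 → 30 → 38 → 47

Answer: 47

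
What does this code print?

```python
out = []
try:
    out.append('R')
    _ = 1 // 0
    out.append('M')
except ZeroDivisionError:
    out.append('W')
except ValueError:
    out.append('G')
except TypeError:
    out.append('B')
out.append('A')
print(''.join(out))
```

Execution trace: 'R' (try body) → 'W' (except ZeroDivisionError) → 'A' (after the try/except). Output: RWA

Answer: RWA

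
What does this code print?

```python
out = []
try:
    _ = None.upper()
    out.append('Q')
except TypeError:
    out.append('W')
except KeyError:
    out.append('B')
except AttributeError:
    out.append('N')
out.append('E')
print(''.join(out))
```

Execution trace: 'N' (except AttributeError) → 'E' (after the try/except). Output: NE

Answer: NE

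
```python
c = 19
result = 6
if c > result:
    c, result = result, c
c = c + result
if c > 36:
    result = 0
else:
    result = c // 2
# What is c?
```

Trace:
`c = 19` → c = 19
`result = 6` → result = 6
`if c > result: ...` → c > result is True → c = 6; result = 19
`c = c + result` → c = 25
`if c > 36: ...` → c > 36 is False, take else branch → result = 12
So c = 25

Answer: 25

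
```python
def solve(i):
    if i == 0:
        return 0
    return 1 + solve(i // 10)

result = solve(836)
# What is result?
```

Count of digits of 836: 3

Answer: 3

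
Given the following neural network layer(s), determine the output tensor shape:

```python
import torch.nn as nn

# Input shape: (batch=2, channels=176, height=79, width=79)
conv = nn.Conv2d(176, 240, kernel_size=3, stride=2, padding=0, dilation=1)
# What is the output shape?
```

Input: (2, 176, 79, 79) -> Output: (2, 240, 39, 39)

Answer: (2, 240, 39, 39)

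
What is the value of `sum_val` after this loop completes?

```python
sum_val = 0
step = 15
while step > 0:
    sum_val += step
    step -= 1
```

Sum 15 down to 1
`sum_val` takes the values: 0 → 15 → 29 → 42 → 54 → 65 → 75 → 84 → 92 → 99 → 105 → 110 → 114 → 117 → 119 → 120

Answer: 120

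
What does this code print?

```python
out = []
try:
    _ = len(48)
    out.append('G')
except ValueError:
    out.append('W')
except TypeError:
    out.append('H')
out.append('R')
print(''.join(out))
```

Execution trace: 'H' (except TypeError) → 'R' (after the try/except). Output: HR

Answer: HR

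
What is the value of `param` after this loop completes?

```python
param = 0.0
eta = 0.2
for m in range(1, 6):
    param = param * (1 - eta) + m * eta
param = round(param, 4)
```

Moving average with lr=0.2
`param` takes the values: 0.0 → 0.2 → 0.56 → 1.048 → 1.6384 → 2.31072 → 2.3107

Answer: 2.3107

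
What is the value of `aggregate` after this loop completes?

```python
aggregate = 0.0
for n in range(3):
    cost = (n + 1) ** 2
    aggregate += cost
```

Sum of squared losses 1² + 2² + ... + 3²
`aggregate` takes the values: 0.0 → 1.0 → 5.0 → 14.0

Answer: 14.0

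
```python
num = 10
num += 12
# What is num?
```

Trace:
`num = 10` → num = 10
`num += 12` → num = 22
So num = 22

Answer: 22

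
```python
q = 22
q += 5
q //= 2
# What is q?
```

Trace:
`q = 22` → q = 22
`q += 5` → q = 27
`q //= 2` → q = 13
So q = 13

Answer: 13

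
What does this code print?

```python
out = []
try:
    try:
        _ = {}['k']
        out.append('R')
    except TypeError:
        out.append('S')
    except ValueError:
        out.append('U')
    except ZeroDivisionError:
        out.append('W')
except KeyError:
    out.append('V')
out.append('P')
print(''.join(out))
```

Execution trace: 'V' (outer except KeyError) → 'P' (after the try/except). Output: VP

Answer: VP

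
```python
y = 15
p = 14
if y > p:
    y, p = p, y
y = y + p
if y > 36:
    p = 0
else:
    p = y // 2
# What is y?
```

Trace:
`y = 15` → y = 15
`p = 14` → p = 14
`if y > p: ...` → y > p is True → y = 14; p = 15
`y = y + p` → y = 29
`if y > 36: ...` → y > 36 is False, take else branch → p = 14
So y = 29

Answer: 29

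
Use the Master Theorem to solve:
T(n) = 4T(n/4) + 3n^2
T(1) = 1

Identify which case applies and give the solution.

a=4, b=4, f(n)=3n^2. log_4(4) = 1. Since c=2 > 1 and the regularity condition holds (4(n/4)^2 = (4/4^2)n^2 with 4/4^2 < 1), Case 3 applies: T(n) = Θ(f(n)) = O(n^2).

Answer: O(n^2) - Case 3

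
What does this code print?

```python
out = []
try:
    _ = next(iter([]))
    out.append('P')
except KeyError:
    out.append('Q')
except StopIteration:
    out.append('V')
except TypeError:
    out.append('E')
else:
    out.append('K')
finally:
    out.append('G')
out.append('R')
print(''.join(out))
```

Execution trace: 'V' (except StopIteration) → 'G' (finally) → 'R' (after the try/except). Output: VGR

Answer: VGR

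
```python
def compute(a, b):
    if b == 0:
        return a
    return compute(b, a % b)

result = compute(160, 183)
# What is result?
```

compute(160, 183) -> compute(183, 160) -> compute(160, 23) -> compute(23, 22) -> compute(22, 1) -> compute(1, 0) -> 1

Answer: 1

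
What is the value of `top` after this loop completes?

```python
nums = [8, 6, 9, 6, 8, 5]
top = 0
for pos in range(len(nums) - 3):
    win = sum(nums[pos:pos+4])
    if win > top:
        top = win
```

Max sum of 4-element window in [8, 6, 9, 6, 8, 5]
`top` takes the values: 0 → 29

Answer: 29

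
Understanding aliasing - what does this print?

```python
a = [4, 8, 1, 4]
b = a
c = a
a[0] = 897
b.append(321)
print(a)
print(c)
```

Key concept: multiple aliases.
Step by step:
`a = [4, 8, 1, 4]` → a = [4, 8, 1, 4]
`b = a` → b = [4, 8, 1, 4] (same object as a)
`c = a` → c = [4, 8, 1, 4] (same object as a, b)
`a[0] = 897` → a = [897, 8, 1, 4] (same object as b, c); b = [897, 8, 1, 4] (same object as a, c); c = [897, 8, 1, 4] (same object as a, b)
`b.append(321)` → a = [897, 8, 1, 4, 321] (same object as b, c); b = [897, 8, 1, 4, 321] (same object as a, c); c = [897, 8, 1, 4, 321] (same object as a, b)
`print(a)` → prints [897, 8, 1, 4, 321]
`print(c)` → prints [897, 8, 1, 4, 321]

Answer:
[897, 8, 1, 4, 321]
[897, 8, 1, 4, 321]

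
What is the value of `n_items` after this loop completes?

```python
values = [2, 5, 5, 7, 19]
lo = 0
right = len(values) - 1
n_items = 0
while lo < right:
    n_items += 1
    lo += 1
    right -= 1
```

Iterations until pointers meet (list length 5)
`n_items` takes the values: 0 → 1 → 2

Answer: 2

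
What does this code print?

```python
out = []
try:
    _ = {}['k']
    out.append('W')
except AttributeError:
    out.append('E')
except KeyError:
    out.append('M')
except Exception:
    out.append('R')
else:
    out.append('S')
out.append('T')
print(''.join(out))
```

Execution trace: 'M' (except KeyError) → 'T' (after the try/except). Output: MT

Answer: MT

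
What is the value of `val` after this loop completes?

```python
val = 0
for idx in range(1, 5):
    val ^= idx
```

XOR of 1 to 4
`val` takes the values: 0 → 1 → 3 → 0 → 4

Answer: 4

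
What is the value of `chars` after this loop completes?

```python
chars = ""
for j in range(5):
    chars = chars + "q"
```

Repeat 'q' 5 times
`chars` takes the values: "" → "q" → "qq" → "qqq" → "qqqq" → "qqqqq"

Answer: "qqqqq"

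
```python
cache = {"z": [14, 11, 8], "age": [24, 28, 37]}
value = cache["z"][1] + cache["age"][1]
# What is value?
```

Trace:
`cache = {"z": [14, 11, 8], "age": [24, 28, 37]}` → cache = {'z': [14, 11, 8], 'age': [24, 28, 37]}
`value = cache["z"][1] + cache["age"][1]` → value = 39
So value = 39

Answer: 39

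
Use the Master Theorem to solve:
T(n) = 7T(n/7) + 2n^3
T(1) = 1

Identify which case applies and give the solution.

a=7, b=7, f(n)=2n^3. log_7(7) = 1. Since c=3 > 1 and the regularity condition holds (7(n/7)^3 = (7/7^3)n^3 with 7/7^3 < 1), Case 3 applies: T(n) = Θ(f(n)) = O(n^3).

Answer: O(n^3) - Case 3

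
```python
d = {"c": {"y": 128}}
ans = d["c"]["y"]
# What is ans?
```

Trace:
`d = {"c": {"y": 128}}` → d = {'c': {'y': 128}}
`ans = d["c"]["y"]` → ans = 128
So ans = 128

Answer: 128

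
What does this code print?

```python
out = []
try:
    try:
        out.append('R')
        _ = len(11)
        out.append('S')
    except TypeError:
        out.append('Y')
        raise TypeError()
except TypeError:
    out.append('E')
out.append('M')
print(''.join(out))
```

Execution trace: 'R' (inner try body) → 'Y' (inner except TypeError) → 'E' (outer except TypeError) → 'M' (after the try/except). Output: RYEM

Answer: RYEM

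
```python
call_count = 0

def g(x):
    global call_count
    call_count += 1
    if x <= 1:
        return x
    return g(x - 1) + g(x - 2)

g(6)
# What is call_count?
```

Calls(x) = 1 + Calls(x-1) + Calls(x-2); Calls(0)=Calls(1)=1. For x=6 this gives 25.

Answer: 25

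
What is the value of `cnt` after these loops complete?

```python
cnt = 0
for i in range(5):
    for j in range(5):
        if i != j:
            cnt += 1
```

5² - 5 (exclude diagonal)
`cnt` takes the values: 0 → 1 → 2 → 3 → 4 → 5 → 6 → 7 → 8 → 9 → 10 → 11 → 12 → 13 → 14 → 15 → 16 → 17 → 18 → 19 → 20

Answer: 20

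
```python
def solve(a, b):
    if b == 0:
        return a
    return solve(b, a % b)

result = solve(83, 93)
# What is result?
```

solve(83, 93) -> solve(93, 83) -> solve(83, 10) -> solve(10, 3) -> solve(3, 1) -> solve(1, 0) -> 1

Answer: 1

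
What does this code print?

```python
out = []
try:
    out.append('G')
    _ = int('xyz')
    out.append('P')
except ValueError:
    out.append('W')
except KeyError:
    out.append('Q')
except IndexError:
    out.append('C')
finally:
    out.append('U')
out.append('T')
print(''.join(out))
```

Execution trace: 'G' (try body) → 'W' (except ValueError) → 'U' (finally) → 'T' (after the try/except). Output: GWUT

Answer: GWUT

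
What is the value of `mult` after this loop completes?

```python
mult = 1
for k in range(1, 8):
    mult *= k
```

7! = 5040
`mult` takes the values: 1 → 2 → 6 → 24 → 120 → 720 → 5040

Answer: 5040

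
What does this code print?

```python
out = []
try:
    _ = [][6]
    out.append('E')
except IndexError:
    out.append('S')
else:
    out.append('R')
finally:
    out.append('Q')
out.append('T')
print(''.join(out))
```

Execution trace: 'S' (except IndexError) → 'Q' (finally) → 'T' (after the try/except). Output: SQT

Answer: SQT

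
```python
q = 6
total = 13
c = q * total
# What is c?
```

Trace:
`q = 6` → q = 6
`total = 13` → total = 13
`c = q * total` → c = 78
So c = 78

Answer: 78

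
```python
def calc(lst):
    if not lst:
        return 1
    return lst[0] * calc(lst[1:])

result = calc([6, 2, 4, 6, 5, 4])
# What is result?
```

Product over [6, 2, 4, 6, 5, 4] = 6 * 2 * 4 * 6 * 5 * 4 = 5760

Answer: 5760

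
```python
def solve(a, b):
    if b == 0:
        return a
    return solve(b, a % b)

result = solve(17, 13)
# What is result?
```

solve(17, 13) -> solve(13, 4) -> solve(4, 1) -> solve(1, 0) -> 1

Answer: 1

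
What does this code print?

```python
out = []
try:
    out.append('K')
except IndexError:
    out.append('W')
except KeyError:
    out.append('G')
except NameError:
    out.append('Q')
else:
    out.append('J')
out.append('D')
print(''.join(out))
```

Execution trace: 'K' (try body, no exception) → 'J' (else) → 'D' (after the try/except). Output: KJD

Answer: KJD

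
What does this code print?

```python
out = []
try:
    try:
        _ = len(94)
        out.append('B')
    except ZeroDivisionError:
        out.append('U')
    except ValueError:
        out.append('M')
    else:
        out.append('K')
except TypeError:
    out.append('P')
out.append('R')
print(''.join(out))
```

Execution trace: 'P' (outer except TypeError) → 'R' (after the try/except). Output: PR

Answer: PR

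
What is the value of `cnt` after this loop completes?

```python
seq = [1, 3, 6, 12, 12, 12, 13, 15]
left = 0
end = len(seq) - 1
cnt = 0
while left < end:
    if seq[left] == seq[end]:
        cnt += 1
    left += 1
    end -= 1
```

Count matching pairs from ends
`cnt` takes the values: 0 → 1

Answer: 1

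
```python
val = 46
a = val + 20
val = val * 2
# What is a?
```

Trace:
`val = 46` → val = 46
`a = val + 20` → a = 66
`val = val * 2` → val = 92
So a = 66

Answer: 66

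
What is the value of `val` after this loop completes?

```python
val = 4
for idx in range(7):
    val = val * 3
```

Multiply by 3, 7 times: 4 * 3^7 = 8748
`val` takes the values: 4 → 12 → 36 → 108 → 324 → 972 → 2916 → 8748

Answer: 8748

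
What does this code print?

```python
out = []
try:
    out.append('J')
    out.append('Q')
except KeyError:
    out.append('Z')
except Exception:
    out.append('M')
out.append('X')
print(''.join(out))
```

Execution trace: 'J' (try body) → 'Q' (try body, no exception) → 'X' (after the try/except). Output: JQX

Answer: JQX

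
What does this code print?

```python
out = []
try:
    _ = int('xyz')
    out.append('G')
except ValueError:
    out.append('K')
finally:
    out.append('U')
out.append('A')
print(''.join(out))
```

Execution trace: 'K' (except ValueError) → 'U' (finally) → 'A' (after the try/except). Output: KUA

Answer: KUA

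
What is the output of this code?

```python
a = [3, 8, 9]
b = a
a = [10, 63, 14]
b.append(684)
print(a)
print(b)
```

Key concept: rebinding vs mutation: a is rebound to a new list, b still points at the original.
Step by step:
`a = [3, 8, 9]` → a = [3, 8, 9]
`b = a` → b = [3, 8, 9] (same object as a)
`a = [10, 63, 14]` → a = [10, 63, 14]
`b.append(684)` → b = [3, 8, 9, 684]
`print(a)` → prints [10, 63, 14]
`print(b)` → prints [3, 8, 9, 684]

Answer:
[10, 63, 14]
[3, 8, 9, 684]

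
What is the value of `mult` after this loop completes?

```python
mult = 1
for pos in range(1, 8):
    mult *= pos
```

7! = 5040
`mult` takes the values: 1 → 2 → 6 → 24 → 120 → 720 → 5040

Answer: 5040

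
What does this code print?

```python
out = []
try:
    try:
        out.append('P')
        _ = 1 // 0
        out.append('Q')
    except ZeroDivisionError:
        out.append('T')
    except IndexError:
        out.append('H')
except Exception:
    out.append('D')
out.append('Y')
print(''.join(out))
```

Execution trace: 'P' (inner try body) → 'T' (inner except ZeroDivisionError) → 'Y' (after the try/except). Output: PTY

Answer: PTY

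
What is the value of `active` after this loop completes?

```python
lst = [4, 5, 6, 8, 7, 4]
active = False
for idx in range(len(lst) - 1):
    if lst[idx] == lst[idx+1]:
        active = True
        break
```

Check consecutive duplicates in [4, 5, 6, 8, 7, 4]
`active` takes the values: False

Answer: False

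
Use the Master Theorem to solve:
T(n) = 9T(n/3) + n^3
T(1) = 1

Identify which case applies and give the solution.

a=9, b=3, f(n)=n^3. log_3(9) = 2. Since c=3 > 2 and the regularity condition holds (9(n/3)^3 = (9/3^3)n^3 with 9/3^3 < 1), Case 3 applies: T(n) = Θ(f(n)) = O(n^3).

Answer: O(n^3) - Case 3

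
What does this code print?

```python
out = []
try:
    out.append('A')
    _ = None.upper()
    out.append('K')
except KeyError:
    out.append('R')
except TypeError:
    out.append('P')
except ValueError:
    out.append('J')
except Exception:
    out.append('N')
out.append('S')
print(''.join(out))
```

Execution trace: 'A' (try body) → 'N' (except Exception) → 'S' (after the try/except). Output: ANS

Answer: ANS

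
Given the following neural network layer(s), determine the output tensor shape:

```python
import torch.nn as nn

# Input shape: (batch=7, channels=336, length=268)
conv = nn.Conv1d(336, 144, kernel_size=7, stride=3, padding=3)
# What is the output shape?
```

Input: (7, 336, 268) -> Output: (7, 144, 90)

Answer: (7, 144, 90)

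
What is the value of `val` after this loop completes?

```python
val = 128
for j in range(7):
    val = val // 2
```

Halve 7 times: 128 // 2^7 = 1
`val` takes the values: 128 → 64 → 32 → 16 → 8 → 4 → 2 → 1

Answer: 1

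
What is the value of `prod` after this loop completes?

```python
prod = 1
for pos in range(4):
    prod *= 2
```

2^4 = 16
`prod` takes the values: 1 → 2 → 4 → 8 → 16

Answer: 16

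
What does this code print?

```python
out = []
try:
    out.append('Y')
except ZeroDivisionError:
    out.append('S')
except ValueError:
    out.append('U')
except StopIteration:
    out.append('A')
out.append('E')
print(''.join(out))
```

Execution trace: 'Y' (try body, no exception) → 'E' (after the try/except). Output: YE

Answer: YE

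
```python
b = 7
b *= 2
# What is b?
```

Trace:
`b = 7` → b = 7
`b *= 2` → b = 14
So b = 14

Answer: 14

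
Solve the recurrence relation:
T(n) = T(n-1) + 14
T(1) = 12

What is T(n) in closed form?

Unrolling: T(n) = T(1) + 14·(n-1) = 12 + 14(n-1) = 14n - 2.

Answer: T(n) = 14n - 2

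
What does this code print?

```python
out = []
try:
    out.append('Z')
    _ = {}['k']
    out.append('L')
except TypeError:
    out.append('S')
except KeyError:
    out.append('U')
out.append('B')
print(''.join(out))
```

Execution trace: 'Z' (try body) → 'U' (except KeyError) → 'B' (after the try/except). Output: ZUB

Answer: ZUB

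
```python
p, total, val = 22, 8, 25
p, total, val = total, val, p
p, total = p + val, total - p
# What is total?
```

Trace:
`p, total, val = 22, 8, 25` → p = 22; total = 8; val = 25
`p, total, val = total, val, p` → p = 8; total = 25; val = 22
`p, total = p + val, total - p` → p = 30; total = 17
So total = 17

Answer: 17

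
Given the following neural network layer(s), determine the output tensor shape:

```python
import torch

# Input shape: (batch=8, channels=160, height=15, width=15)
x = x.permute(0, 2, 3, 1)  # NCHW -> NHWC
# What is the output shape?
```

Input: (8, 160, 15, 15) -> Output: (8, 15, 15, 160)

Answer: (8, 15, 15, 160)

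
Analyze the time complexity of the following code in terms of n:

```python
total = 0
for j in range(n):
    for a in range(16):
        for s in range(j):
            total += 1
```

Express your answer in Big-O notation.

Each loop level contributes: n × 1 × n. Multiplying the contributions gives O(n^2).

Answer: O(n^2)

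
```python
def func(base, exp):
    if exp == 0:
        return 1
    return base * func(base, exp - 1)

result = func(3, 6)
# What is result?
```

func(3, 6) = 3 * 3 * 3 * 3 * 3 * 3 = 729

Answer: 729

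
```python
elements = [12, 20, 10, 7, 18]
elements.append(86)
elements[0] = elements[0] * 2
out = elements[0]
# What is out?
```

Trace:
`elements = [12, 20, 10, 7, 18]` → elements = [12, 20, 10, 7, 18]
`elements.append(86)` → elements = [12, 20, 10, 7, 18, 86]
`elements[0] = elements[0] * 2` → elements = [24, 20, 10, 7, 18, 86]
`out = elements[0]` → out = 24
So out = 24

Answer: 24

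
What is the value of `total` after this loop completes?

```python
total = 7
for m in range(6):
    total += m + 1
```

Start at 7, add 1 to 6 = 28
`total` takes the values: 7 → 8 → 10 → 13 → 17 → 22 → 28

Answer: 28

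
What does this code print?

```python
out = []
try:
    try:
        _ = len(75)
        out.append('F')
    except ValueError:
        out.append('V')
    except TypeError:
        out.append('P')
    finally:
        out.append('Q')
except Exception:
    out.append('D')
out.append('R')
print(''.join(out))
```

Execution trace: 'P' (inner except TypeError) → 'Q' (inner finally) → 'R' (after the try/except). Output: PQR

Answer: PQR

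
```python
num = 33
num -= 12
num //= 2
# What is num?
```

Trace:
`num = 33` → num = 33
`num -= 12` → num = 21
`num //= 2` → num = 10
So num = 10

Answer: 10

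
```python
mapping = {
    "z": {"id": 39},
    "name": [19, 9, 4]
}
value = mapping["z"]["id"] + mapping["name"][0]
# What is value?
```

Trace:
`mapping = { ...` → mapping = {'z': {'id': 39}, 'name': [19, 9, 4]}
`value = mapping["z"]["id"] + mapping["name"][0]` → value = 58
So value = 58

Answer: 58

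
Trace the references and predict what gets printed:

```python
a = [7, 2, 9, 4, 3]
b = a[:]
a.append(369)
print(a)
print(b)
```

Key concept: slice [:] creates copy.
Step by step:
`a = [7, 2, 9, 4, 3]` → a = [7, 2, 9, 4, 3]
`b = a[:]` → b = [7, 2, 9, 4, 3]
`a.append(369)` → a = [7, 2, 9, 4, 3, 369]
`print(a)` → prints [7, 2, 9, 4, 3, 369]
`print(b)` → prints [7, 2, 9, 4, 3]

Answer:
[7, 2, 9, 4, 3, 369]
[7, 2, 9, 4, 3]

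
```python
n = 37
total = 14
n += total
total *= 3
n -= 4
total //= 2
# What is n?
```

Trace:
`n = 37` → n = 37
`total = 14` → total = 14
`n += total` → n = 51
`total *= 3` → total = 42
`n -= 4` → n = 47
`total //= 2` → total = 21
So n = 47

Answer: 47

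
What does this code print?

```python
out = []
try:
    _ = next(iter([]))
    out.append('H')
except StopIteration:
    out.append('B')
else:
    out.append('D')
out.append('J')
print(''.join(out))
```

Execution trace: 'B' (except StopIteration) → 'J' (after the try/except). Output: BJ

Answer: BJ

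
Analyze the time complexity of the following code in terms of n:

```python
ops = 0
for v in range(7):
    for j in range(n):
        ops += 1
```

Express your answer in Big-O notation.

Each loop level contributes: 1 × n. Multiplying the contributions gives O(n).

Answer: O(n)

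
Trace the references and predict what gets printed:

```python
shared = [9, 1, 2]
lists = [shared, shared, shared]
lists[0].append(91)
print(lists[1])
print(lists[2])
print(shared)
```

Key concept: list of same reference.
Step by step:
`shared = [9, 1, 2]` → shared = [9, 1, 2]
`lists = [shared, shared, shared]` → lists = [[9, 1, 2], [9, 1, 2], [9, 1, 2]]
`lists[0].append(91)` → shared = [9, 1, 2, 91]; lists = [[9, 1, 2, 91], [9, 1, 2, 91], [9, 1, 2, 91]]
`print(lists[1])` → prints [9, 1, 2, 91]
`print(lists[2])` → prints [9, 1, 2, 91]
`print(shared)` → prints [9, 1, 2, 91]

Answer:
[9, 1, 2, 91]
[9, 1, 2, 91]
[9, 1, 2, 91]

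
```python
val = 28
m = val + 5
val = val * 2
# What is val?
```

Trace:
`val = 28` → val = 28
`m = val + 5` → m = 33
`val = val * 2` → val = 56
So val = 56

Answer: 56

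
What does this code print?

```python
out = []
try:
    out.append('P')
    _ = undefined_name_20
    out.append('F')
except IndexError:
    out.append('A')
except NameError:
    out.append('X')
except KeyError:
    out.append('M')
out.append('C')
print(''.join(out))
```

Execution trace: 'P' (try body) → 'X' (except NameError) → 'C' (after the try/except). Output: PXC

Answer: PXC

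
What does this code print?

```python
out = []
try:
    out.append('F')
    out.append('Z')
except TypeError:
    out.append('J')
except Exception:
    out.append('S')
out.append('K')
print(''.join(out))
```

Execution trace: 'F' (try body) → 'Z' (try body, no exception) → 'K' (after the try/except). Output: FZK

Answer: FZK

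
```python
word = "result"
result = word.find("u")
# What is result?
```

Trace:
`word = "result"` → word = 'result'
`result = word.find("u")` → result = 3
So result = 3

Answer: 3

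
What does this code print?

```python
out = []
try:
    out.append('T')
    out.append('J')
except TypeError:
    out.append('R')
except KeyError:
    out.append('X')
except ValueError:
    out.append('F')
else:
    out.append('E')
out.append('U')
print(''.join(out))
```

Execution trace: 'T' (try body) → 'J' (try body, no exception) → 'E' (else) → 'U' (after the try/except). Output: TJEU

Answer: TJEU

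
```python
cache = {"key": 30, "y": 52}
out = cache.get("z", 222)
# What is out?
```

Trace:
`cache = {"key": 30, "y": 52}` → cache = {'key': 30, 'y': 52}
`out = cache.get("z", 222)` → out = 222
So out = 222

Answer: 222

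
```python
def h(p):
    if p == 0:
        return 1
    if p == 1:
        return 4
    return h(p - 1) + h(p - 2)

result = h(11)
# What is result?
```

Build up from base cases: h(0)=1, h(1)=4, h(2)=5, h(3)=9, h(4)=14, h(5)=23, h(6)=37, ..., h(11)=411

Answer: 411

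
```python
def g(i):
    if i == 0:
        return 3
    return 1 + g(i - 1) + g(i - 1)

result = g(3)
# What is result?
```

g(i) = 1 + 2·g(i-1), g(0)=3. Closed form: (3+1)·2^3 - 1 = 31.

Answer: 31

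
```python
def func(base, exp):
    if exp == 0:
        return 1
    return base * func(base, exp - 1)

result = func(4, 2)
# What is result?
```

func(4, 2) = 4 * 4 = 16

Answer: 16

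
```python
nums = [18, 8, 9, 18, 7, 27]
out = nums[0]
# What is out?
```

Trace:
`nums = [18, 8, 9, 18, 7, 27]` → nums = [18, 8, 9, 18, 7, 27]
`out = nums[0]` → out = 18
So out = 18

Answer: 18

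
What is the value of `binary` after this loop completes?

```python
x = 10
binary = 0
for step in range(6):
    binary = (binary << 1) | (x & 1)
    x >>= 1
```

Reverse lowest 6 bits of 10
`binary` takes the values: 0 → 1 → 2 → 5 → 10 → 20

Answer: 20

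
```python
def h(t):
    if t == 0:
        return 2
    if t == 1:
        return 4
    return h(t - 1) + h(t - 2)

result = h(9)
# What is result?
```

Build up from base cases: h(0)=2, h(1)=4, h(2)=6, h(3)=10, h(4)=16, h(5)=26, h(6)=42, ..., h(9)=178

Answer: 178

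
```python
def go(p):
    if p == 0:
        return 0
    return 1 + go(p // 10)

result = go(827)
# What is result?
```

Count of digits of 827: 3

Answer: 3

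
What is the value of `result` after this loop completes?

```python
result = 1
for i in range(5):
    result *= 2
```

2^5 = 32
`result` takes the values: 1 → 2 → 4 → 8 → 16 → 32

Answer: 32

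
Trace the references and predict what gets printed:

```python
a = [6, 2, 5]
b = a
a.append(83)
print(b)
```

Key concept: basic list aliasing.
Step by step:
`a = [6, 2, 5]` → a = [6, 2, 5]
`b = a` → b = [6, 2, 5] (same object as a)
`a.append(83)` → a = [6, 2, 5, 83] (same object as b); b = [6, 2, 5, 83] (same object as a)
`print(b)` → prints [6, 2, 5, 83]

Answer: [6, 2, 5, 83]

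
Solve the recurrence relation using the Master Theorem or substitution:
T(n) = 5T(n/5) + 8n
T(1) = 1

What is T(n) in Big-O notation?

By Master Theorem: a=5, b=5, f(n)=8n. Since log_5(5) = 1 and f(n) = Θ(n^1), Case 2 applies. T(n) = O(n log n).

Answer: O(n log n)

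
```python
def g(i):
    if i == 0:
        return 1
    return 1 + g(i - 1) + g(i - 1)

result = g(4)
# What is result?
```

g(i) = 1 + 2·g(i-1), g(0)=1. Closed form: (1+1)·2^4 - 1 = 31.

Answer: 31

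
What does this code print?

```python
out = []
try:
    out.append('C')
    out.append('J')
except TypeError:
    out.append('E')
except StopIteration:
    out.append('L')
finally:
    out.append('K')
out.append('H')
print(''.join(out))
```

Execution trace: 'C' (try body) → 'J' (try body, no exception) → 'K' (finally) → 'H' (after the try/except). Output: CJKH

Answer: CJKH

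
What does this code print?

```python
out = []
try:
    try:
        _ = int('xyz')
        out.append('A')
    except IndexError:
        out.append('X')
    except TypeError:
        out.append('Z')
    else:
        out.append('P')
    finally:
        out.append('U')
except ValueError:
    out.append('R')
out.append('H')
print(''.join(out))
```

Execution trace: 'U' (finally) → 'R' (outer except ValueError) → 'H' (after the try/except). Output: URH

Answer: URH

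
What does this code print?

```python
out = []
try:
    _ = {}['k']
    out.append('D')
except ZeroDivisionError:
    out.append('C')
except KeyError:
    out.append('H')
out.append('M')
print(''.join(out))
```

Execution trace: 'H' (except KeyError) → 'M' (after the try/except). Output: HM

Answer: HM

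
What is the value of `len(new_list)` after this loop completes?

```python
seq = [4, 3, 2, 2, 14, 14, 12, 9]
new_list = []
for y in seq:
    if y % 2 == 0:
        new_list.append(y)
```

Count even numbers in [4, 3, 2, 2, 14, 14, 12, 9]
`new_list` takes the values: [] → [4] → [4, 2] → [4, 2, 2] → [4, 2, 2, 14] → [4, 2, 2, 14, 14] → [4, 2, 2, 14, 14, 12]
So `len(new_list)` = 6

Answer: 6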